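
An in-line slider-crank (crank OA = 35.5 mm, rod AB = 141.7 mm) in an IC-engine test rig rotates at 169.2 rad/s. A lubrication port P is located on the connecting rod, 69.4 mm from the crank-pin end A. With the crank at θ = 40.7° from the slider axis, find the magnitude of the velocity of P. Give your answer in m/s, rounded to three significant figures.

4.88

ω = 169.2 rad/s.  Crank-pin speed |V_A| = rω = 6.0066 m/s, perpendicular to OA.
Rod angle: sinφ = −(r/L) sinθ ⇒ φ = -9.403°; ω_rod = −rω cosθ/√(L²−r²sin²θ) = -32.575 rad/s.
V_P = V_A + ω_rod × AP, with AP = 0.0694 m along the rod.
Components: V_Px = −rω sinθ − a·ω_rod·sinφ = -4.2862 m/s;  V_Py = rω cosθ + a·ω_rod·cosφ = +2.3235 m/s.
|V_P| = √(V_Px² + V_Py²) = 4.8755 m/s.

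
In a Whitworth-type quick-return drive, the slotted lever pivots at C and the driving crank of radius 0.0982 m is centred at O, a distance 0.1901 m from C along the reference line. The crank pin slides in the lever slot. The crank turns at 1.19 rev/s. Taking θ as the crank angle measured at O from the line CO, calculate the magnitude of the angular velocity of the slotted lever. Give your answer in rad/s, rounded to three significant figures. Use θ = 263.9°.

1.37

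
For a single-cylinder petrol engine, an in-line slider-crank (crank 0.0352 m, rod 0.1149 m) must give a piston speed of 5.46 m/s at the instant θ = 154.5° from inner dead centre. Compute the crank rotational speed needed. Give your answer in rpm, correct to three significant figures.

4770

For an in-line slider-crank, |v_piston| = rω|sinθ|·[1 + r cosθ/√(L² − r² sin²θ)].
With r = 0.0352 m, L = 0.1149 m, θ = 154.5°: the bracketed kinematic factor |dx/dθ| = 0.010927 m.
ω = v/|dx/dθ| = 5.46/0.010927 = 499.69 rad/s.
N = 60ω/(2π) = 4771.7 rpm.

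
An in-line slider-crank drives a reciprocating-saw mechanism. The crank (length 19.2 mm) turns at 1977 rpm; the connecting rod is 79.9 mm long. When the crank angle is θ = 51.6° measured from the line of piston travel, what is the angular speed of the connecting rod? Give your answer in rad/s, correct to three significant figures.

ω = 207 rad/s (converted from 1977 rpm).
The rod makes angle φ with the slider axis where L sinφ = r sinθ; differentiating, L cosφ·φ̇ = r ω cosθ.
L cosφ = √(L² − r² sin²θ) = 0.07847 m.
|ω_rod| = r ω |cosθ| / √(L² − r² sin²θ) = 0.0192·207·0.62115/0.07847 = 31.465 rad/s.

31.5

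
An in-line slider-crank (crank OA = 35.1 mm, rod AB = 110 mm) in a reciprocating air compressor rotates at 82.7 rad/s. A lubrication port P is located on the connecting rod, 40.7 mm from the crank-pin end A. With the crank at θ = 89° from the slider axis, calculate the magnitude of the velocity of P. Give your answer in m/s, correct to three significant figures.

2.91

ω = 82.7 rad/s.  Crank-pin speed |V_A| = rω = 2.9028 m/s, perpendicular to OA.
Rod angle: sinφ = −(r/L) sinθ ⇒ φ = -18.605°; ω_rod = −rω cosθ/√(L²−r²sin²θ) = -0.48594 rad/s.
V_P = V_A + ω_rod × AP, with AP = 0.0407 m along the rod.
Components: V_Px = −rω sinθ − a·ω_rod·sinφ = -2.9086 m/s;  V_Py = rω cosθ + a·ω_rod·cosφ = +0.031916 m/s.
|V_P| = √(V_Px² + V_Py²) = 2.9088 m/s.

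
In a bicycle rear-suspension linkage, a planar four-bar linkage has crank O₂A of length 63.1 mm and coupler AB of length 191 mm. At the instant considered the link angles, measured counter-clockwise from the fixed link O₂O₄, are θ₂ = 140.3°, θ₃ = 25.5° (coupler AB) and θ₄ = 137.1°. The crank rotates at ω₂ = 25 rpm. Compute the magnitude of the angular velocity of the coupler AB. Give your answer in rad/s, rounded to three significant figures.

0.0519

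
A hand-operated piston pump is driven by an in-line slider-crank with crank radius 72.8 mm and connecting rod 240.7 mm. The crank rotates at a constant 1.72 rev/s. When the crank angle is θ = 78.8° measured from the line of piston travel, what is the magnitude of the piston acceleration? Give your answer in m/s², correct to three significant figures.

0.828

ω = 2π·1.72 = 10.81 rad/s
x(θ) = r cosθ + √(L² − r² sin²θ); with ω constant, a = ω²·d²x/dθ².
d²x/dθ² = −r cosθ − r²(cos2θ)/√u − r⁴ sin²2θ/(4u^{3/2}),  u = L² − r² sin²θ = 0.0528366 m².
Substituting r = 0.0728 m, L = 0.2407 m, θ = 78.8°: d²x/dθ² = +0.0070927 m.
a = ω²·d²x/dθ² = (10.81)²·(+0.0070927) = +0.82837 m/s²;  |a| = 0.82837 m/s².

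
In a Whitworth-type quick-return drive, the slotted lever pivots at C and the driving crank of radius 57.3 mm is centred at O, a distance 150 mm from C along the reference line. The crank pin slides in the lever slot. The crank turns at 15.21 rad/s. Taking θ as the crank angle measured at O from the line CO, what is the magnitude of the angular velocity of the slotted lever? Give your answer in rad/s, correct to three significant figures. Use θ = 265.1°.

1.59

ω = 15.21 rad/s
Crank pin A relative to C: A = (d + r cosθ, r sinθ); lever angle φ = atan2(r sinθ, d + r cosθ).
Differentiating tanφ: φ̇ = rω(d cosθ + r)/(d² + r² + 2dr cosθ).
d² + r² + 2dr cosθ = |CA|² = 0.024315 m²;  d cosθ + r = +0.044487 m.
|ω_lever| = |0.0573·15.21·+0.044487| / 0.024315 = 1.5946 rad/s.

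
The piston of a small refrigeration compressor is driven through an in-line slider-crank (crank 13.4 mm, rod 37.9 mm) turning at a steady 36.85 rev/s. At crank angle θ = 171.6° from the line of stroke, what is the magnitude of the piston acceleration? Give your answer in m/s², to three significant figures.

ω = 2π·36.9 = 231.5 rad/s
x(θ) = r cosθ + √(L² − r² sin²θ); with ω constant, a = ω²·d²x/dθ².
d²x/dθ² = −r cosθ − r²(cos2θ)/√u − r⁴ sin²2θ/(4u^{3/2}),  u = L² − r² sin²θ = 0.00143258 m².
Substituting r = 0.0134 m, L = 0.0379 m, θ = 171.6°: d²x/dθ² = +0.0087022 m.
a = ω²·d²x/dθ² = (231.5)²·(+0.0087022) = +466.52 m/s²;  |a| = 466.52 m/s².

467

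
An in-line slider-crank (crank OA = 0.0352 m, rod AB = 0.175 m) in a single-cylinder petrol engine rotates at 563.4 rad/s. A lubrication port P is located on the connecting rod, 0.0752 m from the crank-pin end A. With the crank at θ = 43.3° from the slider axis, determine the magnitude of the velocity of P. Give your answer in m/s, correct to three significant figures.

ω = 563.4 rad/s.  Crank-pin speed |V_A| = rω = 19.832 m/s, perpendicular to OA.
Rod angle: sinφ = −(r/L) sinθ ⇒ φ = -7.929°; ω_rod = −rω cosθ/√(L²−r²sin²θ) = -83.27 rad/s.
V_P = V_A + ω_rod × AP, with AP = 0.0752 m along the rod.
Components: V_Px = −rω sinθ − a·ω_rod·sinφ = -14.465 m/s;  V_Py = rω cosθ + a·ω_rod·cosφ = +8.2309 m/s.
|V_P| = √(V_Px² + V_Py²) = 16.643 m/s.

16.6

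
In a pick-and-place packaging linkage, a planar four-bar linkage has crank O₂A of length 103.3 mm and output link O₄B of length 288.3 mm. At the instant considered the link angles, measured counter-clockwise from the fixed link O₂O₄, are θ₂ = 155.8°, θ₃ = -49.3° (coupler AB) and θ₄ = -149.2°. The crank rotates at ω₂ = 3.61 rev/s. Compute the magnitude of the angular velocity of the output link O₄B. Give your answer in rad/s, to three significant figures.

3.50

ω₂ = 22.68 rad/s (from 3.61 rev/s).
Differentiating the loop-closure r₂e^{iθ₂}+r₃e^{iθ₃}=r₁+r₄e^{iθ₄} gives r₂ω₂e^{iθ₂}+r₃ω₃e^{iθ₃}=r₄ω₄e^{iθ₄}.
Eliminating the other unknown: ω₄ = r₂ω₂ sin(θ₂−θ₃) / [r₄ sin(θ₄−θ₃)].
Numerator sine = -0.42420; denominator sine = -0.98511.
Result = 0.1033·22.68·(-0.42420) / (0.2883·(-0.98511)) = +3.4997 rad/s; magnitude 3.4997 rad/s.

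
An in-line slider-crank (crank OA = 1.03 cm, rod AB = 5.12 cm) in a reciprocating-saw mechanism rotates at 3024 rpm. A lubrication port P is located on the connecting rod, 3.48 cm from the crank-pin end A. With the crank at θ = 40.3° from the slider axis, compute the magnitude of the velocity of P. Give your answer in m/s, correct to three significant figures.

ω = 316.7 rad/s.  Crank-pin speed |V_A| = rω = 3.2617 m/s, perpendicular to OA.
Rod angle: sinφ = −(r/L) sinθ ⇒ φ = -7.476°; ω_rod = −rω cosθ/√(L²−r²sin²θ) = -49.003 rad/s.
V_P = V_A + ω_rod × AP, with AP = 0.0348 m along the rod.
Components: V_Px = −rω sinθ − a·ω_rod·sinφ = -2.3315 m/s;  V_Py = rω cosθ + a·ω_rod·cosφ = +0.79681 m/s.
|V_P| = √(V_Px² + V_Py²) = 2.4639 m/s.

2.46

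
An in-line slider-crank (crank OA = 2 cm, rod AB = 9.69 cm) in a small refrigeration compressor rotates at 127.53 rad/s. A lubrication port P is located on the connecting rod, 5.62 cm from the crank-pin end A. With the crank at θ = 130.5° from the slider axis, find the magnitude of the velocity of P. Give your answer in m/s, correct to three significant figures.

1.92

ω = 127.5 rad/s.  Crank-pin speed |V_A| = rω = 2.5506 m/s, perpendicular to OA.
Rod angle: sinφ = −(r/L) sinθ ⇒ φ = -9.030°; ω_rod = −rω cosθ/√(L²−r²sin²θ) = +17.309 rad/s.
V_P = V_A + ω_rod × AP, with AP = 0.0562 m along the rod.
Components: V_Px = −rω sinθ − a·ω_rod·sinφ = -1.7868 m/s;  V_Py = rω cosθ + a·ω_rod·cosφ = -0.69576 m/s.
|V_P| = √(V_Px² + V_Py²) = 1.9175 m/s.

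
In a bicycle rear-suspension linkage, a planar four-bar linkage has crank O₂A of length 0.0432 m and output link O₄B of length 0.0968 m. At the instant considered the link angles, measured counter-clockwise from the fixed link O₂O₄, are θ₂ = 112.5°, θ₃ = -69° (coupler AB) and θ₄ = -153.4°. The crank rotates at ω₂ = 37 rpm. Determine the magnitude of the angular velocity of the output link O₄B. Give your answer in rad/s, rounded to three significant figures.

ω₂ = 3.875 rad/s (from 37 rpm).
Differentiating the loop-closure r₂e^{iθ₂}+r₃e^{iθ₃}=r₁+r₄e^{iθ₄} gives r₂ω₂e^{iθ₂}+r₃ω₃e^{iθ₃}=r₄ω₄e^{iθ₄}.
Eliminating the other unknown: ω₄ = r₂ω₂ sin(θ₂−θ₃) / [r₄ sin(θ₄−θ₃)].
Numerator sine = -0.02618; denominator sine = -0.99523.
Result = 0.0432·3.875·(-0.02618) / (0.0968·(-0.99523)) = +0.045482 rad/s; magnitude 0.045482 rad/s.

0.0455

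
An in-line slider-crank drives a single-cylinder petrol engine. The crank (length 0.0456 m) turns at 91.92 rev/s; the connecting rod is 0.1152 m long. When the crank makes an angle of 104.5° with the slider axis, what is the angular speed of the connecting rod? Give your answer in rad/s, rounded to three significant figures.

62.0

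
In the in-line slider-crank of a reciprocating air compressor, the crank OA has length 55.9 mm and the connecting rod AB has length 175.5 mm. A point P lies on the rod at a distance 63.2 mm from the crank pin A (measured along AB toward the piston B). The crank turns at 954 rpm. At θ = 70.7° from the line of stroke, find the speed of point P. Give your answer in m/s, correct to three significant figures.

ω = 99.9 rad/s.  Crank-pin speed |V_A| = rω = 5.5846 m/s, perpendicular to OA.
Rod angle: sinφ = −(r/L) sinθ ⇒ φ = -17.495°; ω_rod = −rω cosθ/√(L²−r²sin²θ) = -11.027 rad/s.
V_P = V_A + ω_rod × AP, with AP = 0.0632 m along the rod.
Components: V_Px = −rω sinθ − a·ω_rod·sinφ = -5.4802 m/s;  V_Py = rω cosθ + a·ω_rod·cosφ = +1.1811 m/s.
|V_P| = √(V_Px² + V_Py²) = 5.606 m/s.

5.61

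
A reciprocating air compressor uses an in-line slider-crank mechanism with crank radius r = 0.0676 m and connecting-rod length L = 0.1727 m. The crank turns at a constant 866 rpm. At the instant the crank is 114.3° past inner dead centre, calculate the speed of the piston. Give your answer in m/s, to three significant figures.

ω = 2π·866/60 = 90.69 rad/s
For an in-line slider-crank, x = r cosθ + √(L² − r² sin²θ), so v = −rω sinθ·[1 + r cosθ/√(L² − r² sin²θ)].
With r = 0.0676 m, L = 0.1727 m, θ = 114.3°: √(L² − r² sin²θ) = 0.16134 m.
v = −0.0676·90.69·0.91140·[1 + 0.0676·-0.41151/0.16134] = -4.6239 m/s.
|v| = 4.6239 m/s.

4.62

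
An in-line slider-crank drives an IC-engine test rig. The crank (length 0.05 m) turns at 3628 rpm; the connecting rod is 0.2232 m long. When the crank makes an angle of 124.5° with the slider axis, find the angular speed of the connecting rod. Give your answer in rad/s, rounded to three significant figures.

49.0

ω = 379.9 rad/s (converted from 3628 rpm).
The rod makes angle φ with the slider axis where L sinφ = r sinθ; differentiating, L cosφ·φ̇ = r ω cosθ.
L cosφ = √(L² − r² sin²θ) = 0.21936 m.
|ω_rod| = r ω |cosθ| / √(L² − r² sin²θ) = 0.05·379.9·0.56641/0.21936 = 49.049 rad/s.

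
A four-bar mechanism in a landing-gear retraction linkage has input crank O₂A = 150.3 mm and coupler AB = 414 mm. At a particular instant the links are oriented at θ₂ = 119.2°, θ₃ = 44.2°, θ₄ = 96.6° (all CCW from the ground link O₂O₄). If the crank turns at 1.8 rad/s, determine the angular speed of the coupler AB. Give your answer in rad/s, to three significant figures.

0.317

ω₂ = 1.8 rad/s
Differentiating the loop-closure r₂e^{iθ₂}+r₃e^{iθ₃}=r₁+r₄e^{iθ₄} gives r₂ω₂e^{iθ₂}+r₃ω₃e^{iθ₃}=r₄ω₄e^{iθ₄}.
Eliminating the other unknown: ω₃ = r₂ω₂ sin(θ₄−θ₂) / [r₃ sin(θ₃−θ₄)].
Numerator sine = -0.38430; denominator sine = -0.79229.
Result = 0.1503·1.8·(-0.38430) / (0.414·(-0.79229)) = +0.31697 rad/s; magnitude 0.31697 rad/s.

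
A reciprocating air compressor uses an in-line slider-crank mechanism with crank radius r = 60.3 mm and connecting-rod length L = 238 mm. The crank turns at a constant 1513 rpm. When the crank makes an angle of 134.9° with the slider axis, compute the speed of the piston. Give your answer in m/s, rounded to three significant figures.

5.54

ω = 2π·1513/60 = 158.4 rad/s
For an in-line slider-crank, x = r cosθ + √(L² − r² sin²θ), so v = −rω sinθ·[1 + r cosθ/√(L² − r² sin²θ)].
With r = 0.0603 m, L = 0.238 m, θ = 134.9°: √(L² − r² sin²θ) = 0.23414 m.
v = −0.0603·158.4·0.70834·[1 + 0.0603·-0.70587/0.23414] = -5.5372 m/s.
|v| = 5.5372 m/s.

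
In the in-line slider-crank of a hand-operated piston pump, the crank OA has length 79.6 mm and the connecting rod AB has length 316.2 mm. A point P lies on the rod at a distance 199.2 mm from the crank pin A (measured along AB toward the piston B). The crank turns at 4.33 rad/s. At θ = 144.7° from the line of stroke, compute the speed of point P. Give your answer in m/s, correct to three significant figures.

ω = 4.33 rad/s.  Crank-pin speed |V_A| = rω = 0.34467 m/s, perpendicular to OA.
Rod angle: sinφ = −(r/L) sinθ ⇒ φ = -8.364°; ω_rod = −rω cosθ/√(L²−r²sin²θ) = +0.89918 rad/s.
V_P = V_A + ω_rod × AP, with AP = 0.1992 m along the rod.
Components: V_Px = −rω sinθ − a·ω_rod·sinφ = -0.17311 m/s;  V_Py = rω cosθ + a·ω_rod·cosφ = -0.10409 m/s.
|V_P| = √(V_Px² + V_Py²) = 0.20199 m/s.

0.202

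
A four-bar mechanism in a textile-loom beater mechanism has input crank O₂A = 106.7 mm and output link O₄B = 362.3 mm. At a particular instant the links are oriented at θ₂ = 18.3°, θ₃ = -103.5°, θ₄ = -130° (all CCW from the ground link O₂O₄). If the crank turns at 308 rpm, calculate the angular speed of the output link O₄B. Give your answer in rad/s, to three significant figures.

18.1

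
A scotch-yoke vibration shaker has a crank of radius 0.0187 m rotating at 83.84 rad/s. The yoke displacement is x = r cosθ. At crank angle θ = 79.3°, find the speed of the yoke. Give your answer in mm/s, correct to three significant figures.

1540

ω = 83.84 rad/s
x = r cosθ ⇒ ẋ = −rω sinθ.
|v| = rω|sinθ| = 0.0187·83.84·|sin 79.3°| = 1.5405 m/s = 1540.5 mm/s.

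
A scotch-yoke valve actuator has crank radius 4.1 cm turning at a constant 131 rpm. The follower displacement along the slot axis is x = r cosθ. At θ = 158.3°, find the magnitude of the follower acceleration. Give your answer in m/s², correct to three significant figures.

7.17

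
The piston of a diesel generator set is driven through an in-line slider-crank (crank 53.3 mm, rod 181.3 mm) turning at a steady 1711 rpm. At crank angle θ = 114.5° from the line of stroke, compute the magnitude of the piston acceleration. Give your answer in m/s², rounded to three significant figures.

ω = 2π·1711/60 = 179.2 rad/s
x(θ) = r cosθ + √(L² − r² sin²θ); with ω constant, a = ω²·d²x/dθ².
d²x/dθ² = −r cosθ − r²(cos2θ)/√u − r⁴ sin²2θ/(4u^{3/2}),  u = L² − r² sin²θ = 0.0305173 m².
Substituting r = 0.0533 m, L = 0.1813 m, θ = 114.5°: d²x/dθ² = +0.032557 m.
a = ω²·d²x/dθ² = (179.2)²·(+0.032557) = +1045.2 m/s²;  |a| = 1045.2 m/s².

1050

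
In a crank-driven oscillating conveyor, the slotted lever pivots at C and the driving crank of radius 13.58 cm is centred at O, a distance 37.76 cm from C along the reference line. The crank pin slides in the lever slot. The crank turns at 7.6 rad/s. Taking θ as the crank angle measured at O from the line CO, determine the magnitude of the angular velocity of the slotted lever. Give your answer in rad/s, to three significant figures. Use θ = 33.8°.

1.88

ω = 7.6 rad/s
Crank pin A relative to C: A = (d + r cosθ, r sinθ); lever angle φ = atan2(r sinθ, d + r cosθ).
Differentiating tanφ: φ̇ = rω(d cosθ + r)/(d² + r² + 2dr cosθ).
d² + r² + 2dr cosθ = |CA|² = 0.246246 m²;  d cosθ + r = +0.44958 m.
|ω_lever| = |0.1358·7.6·+0.44958| / 0.246246 = 1.8843 rad/s.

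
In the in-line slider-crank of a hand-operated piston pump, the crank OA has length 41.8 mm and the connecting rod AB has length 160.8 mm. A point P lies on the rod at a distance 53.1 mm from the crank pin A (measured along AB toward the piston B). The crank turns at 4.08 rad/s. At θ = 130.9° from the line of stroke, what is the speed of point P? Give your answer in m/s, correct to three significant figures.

0.143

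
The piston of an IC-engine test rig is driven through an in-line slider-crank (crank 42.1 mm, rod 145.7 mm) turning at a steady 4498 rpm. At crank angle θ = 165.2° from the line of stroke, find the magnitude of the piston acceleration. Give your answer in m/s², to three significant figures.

6660

ω = 2π·4498/60 = 471 rad/s
x(θ) = r cosθ + √(L² − r² sin²θ); with ω constant, a = ω²·d²x/dθ².
d²x/dθ² = −r cosθ − r²(cos2θ)/√u − r⁴ sin²2θ/(4u^{3/2}),  u = L² − r² sin²θ = 0.0211128 m².
Substituting r = 0.0421 m, L = 0.1457 m, θ = 165.2°: d²x/dθ² = +0.030035 m.
a = ω²·d²x/dθ² = (471)²·(+0.030035) = +6663.8 m/s²;  |a| = 6663.8 m/s².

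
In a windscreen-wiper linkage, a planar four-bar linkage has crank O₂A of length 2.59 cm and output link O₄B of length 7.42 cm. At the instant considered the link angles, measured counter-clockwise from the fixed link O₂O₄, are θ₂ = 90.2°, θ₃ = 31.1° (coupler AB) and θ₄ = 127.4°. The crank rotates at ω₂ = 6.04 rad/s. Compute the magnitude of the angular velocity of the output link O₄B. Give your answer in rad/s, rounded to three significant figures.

1.82

ω₂ = 6.04 rad/s
Differentiating the loop-closure r₂e^{iθ₂}+r₃e^{iθ₃}=r₁+r₄e^{iθ₄} gives r₂ω₂e^{iθ₂}+r₃ω₃e^{iθ₃}=r₄ω₄e^{iθ₄}.
Eliminating the other unknown: ω₄ = r₂ω₂ sin(θ₂−θ₃) / [r₄ sin(θ₄−θ₃)].
Numerator sine = +0.85806; denominator sine = +0.99396.
Result = 0.0259·6.04·(+0.85806) / (0.0742·(+0.99396)) = +1.8201 rad/s; magnitude 1.8201 rad/s.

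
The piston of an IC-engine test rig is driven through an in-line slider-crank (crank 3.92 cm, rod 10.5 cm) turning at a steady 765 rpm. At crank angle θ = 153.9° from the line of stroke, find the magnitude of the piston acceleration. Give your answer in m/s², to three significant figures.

ω = 2π·765/60 = 80.11 rad/s
x(θ) = r cosθ + √(L² − r² sin²θ); with ω constant, a = ω²·d²x/dθ².
d²x/dθ² = −r cosθ − r²(cos2θ)/√u − r⁴ sin²2θ/(4u^{3/2}),  u = L² − r² sin²θ = 0.0107276 m².
Substituting r = 0.0392 m, L = 0.105 m, θ = 153.9°: d²x/dθ² = +0.025778 m.
a = ω²·d²x/dθ² = (80.11)²·(+0.025778) = +165.43 m/s²;  |a| = 165.43 m/s².

165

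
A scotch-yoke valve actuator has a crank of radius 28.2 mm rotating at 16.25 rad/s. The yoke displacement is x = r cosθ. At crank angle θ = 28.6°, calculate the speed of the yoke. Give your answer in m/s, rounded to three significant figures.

0.219

ω = 16.25 rad/s
x = r cosθ ⇒ ẋ = −rω sinθ.
|v| = rω|sinθ| = 0.0282·16.25·|sin 28.6°| = 0.21936 m/s.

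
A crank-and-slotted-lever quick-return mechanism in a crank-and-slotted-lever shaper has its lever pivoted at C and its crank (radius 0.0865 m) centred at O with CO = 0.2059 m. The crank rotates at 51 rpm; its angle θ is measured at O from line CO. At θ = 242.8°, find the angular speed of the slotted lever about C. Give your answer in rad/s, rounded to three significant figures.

0.105

ω = 5.341 rad/s (from 51 rpm).
Crank pin A relative to C: A = (d + r cosθ, r sinθ); lever angle φ = atan2(r sinθ, d + r cosθ).
Differentiating tanφ: φ̇ = rω(d cosθ + r)/(d² + r² + 2dr cosθ).
d² + r² + 2dr cosθ = |CA|² = 0.0335949 m²;  d cosθ + r = -0.0076165 m.
|ω_lever| = |0.0865·5.341·-0.0076165| / 0.0335949 = 0.10474 rad/s.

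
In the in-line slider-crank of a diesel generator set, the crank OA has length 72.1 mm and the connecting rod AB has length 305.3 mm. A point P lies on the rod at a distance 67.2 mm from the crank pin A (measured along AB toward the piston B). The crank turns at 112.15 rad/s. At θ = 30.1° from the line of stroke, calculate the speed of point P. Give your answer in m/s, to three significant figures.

ω = 112.2 rad/s.  Crank-pin speed |V_A| = rω = 8.086 m/s, perpendicular to OA.
Rod angle: sinφ = −(r/L) sinθ ⇒ φ = -6.802°; ω_rod = −rω cosθ/√(L²−r²sin²θ) = -23.076 rad/s.
V_P = V_A + ω_rod × AP, with AP = 0.0672 m along the rod.
Components: V_Px = −rω sinθ − a·ω_rod·sinφ = -4.2389 m/s;  V_Py = rω cosθ + a·ω_rod·cosφ = +5.4558 m/s.
|V_P| = √(V_Px² + V_Py²) = 6.909 m/s.

6.91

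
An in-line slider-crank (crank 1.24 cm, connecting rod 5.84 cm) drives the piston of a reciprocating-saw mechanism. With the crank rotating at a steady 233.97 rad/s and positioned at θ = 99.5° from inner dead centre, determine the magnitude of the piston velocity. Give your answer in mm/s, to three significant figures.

2760

ω = 234 rad/s
For an in-line slider-crank, x = r cosθ + √(L² − r² sin²θ), so v = −rω sinθ·[1 + r cosθ/√(L² − r² sin²θ)].
With r = 0.0124 m, L = 0.0584 m, θ = 99.5°: √(L² − r² sin²θ) = 0.057105 m.
v = −0.0124·234·0.98629·[1 + 0.0124·-0.16505/0.057105] = -2.7589 m/s.
|v| = 2.7589 m/s = 2758.9 mm/s.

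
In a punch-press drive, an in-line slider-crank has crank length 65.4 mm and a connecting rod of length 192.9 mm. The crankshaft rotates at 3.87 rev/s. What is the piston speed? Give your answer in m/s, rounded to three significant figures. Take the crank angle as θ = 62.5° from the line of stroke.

ω = 2π·3.87 = 24.32 rad/s
For an in-line slider-crank, x = r cosθ + √(L² − r² sin²θ), so v = −rω sinθ·[1 + r cosθ/√(L² − r² sin²θ)].
With r = 0.0654 m, L = 0.1929 m, θ = 62.5°: √(L² − r² sin²θ) = 0.18397 m.
v = −0.0654·24.32·0.88701·[1 + 0.0654·0.46175/0.18397] = -1.6421 m/s.
|v| = 1.6421 m/s.

1.64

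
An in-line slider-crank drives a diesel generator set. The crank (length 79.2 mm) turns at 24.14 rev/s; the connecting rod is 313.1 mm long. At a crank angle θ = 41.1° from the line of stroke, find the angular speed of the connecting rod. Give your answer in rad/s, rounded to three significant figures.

29.3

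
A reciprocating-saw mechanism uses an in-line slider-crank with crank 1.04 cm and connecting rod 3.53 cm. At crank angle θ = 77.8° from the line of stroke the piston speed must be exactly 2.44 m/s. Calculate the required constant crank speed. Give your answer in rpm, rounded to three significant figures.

For an in-line slider-crank, |v_piston| = rω|sinθ|·[1 + r cosθ/√(L² − r² sin²θ)].
With r = 0.0104 m, L = 0.0353 m, θ = 77.8°: the bracketed kinematic factor |dx/dθ| = 0.010826 m.
ω = v/|dx/dθ| = 2.44/0.010826 = 225.38 rad/s.
N = 60ω/(2π) = 2152.3 rpm.

2150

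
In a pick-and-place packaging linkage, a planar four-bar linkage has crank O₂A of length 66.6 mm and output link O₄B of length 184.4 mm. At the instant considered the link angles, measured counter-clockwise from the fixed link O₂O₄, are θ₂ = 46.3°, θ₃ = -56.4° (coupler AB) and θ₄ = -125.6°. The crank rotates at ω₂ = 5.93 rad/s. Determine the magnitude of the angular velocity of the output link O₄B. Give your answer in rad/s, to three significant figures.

ω₂ = 5.93 rad/s
Differentiating the loop-closure r₂e^{iθ₂}+r₃e^{iθ₃}=r₁+r₄e^{iθ₄} gives r₂ω₂e^{iθ₂}+r₃ω₃e^{iθ₃}=r₄ω₄e^{iθ₄}.
Eliminating the other unknown: ω₄ = r₂ω₂ sin(θ₂−θ₃) / [r₄ sin(θ₄−θ₃)].
Numerator sine = +0.97553; denominator sine = -0.93483.
Result = 0.0666·5.93·(+0.97553) / (0.1844·(-0.93483)) = -2.235 rad/s; magnitude 2.235 rad/s.

2.24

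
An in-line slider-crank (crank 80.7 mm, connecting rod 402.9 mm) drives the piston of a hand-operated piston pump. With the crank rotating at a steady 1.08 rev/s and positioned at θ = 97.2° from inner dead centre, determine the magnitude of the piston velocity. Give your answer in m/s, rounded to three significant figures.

0.529

ω = 2π·1.08 = 6.786 rad/s
For an in-line slider-crank, x = r cosθ + √(L² − r² sin²θ), so v = −rω sinθ·[1 + r cosθ/√(L² − r² sin²θ)].
With r = 0.0807 m, L = 0.4029 m, θ = 97.2°: √(L² − r² sin²θ) = 0.39486 m.
v = −0.0807·6.786·0.99211·[1 + 0.0807·-0.12533/0.39486] = -0.52938 m/s.
|v| = 0.52938 m/s.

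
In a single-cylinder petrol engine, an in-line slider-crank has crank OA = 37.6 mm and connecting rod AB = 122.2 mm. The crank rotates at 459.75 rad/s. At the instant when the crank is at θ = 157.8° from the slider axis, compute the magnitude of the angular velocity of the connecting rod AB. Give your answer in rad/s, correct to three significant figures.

132

ω = 459.8 rad/s
The rod makes angle φ with the slider axis where L sinφ = r sinθ; differentiating, L cosφ·φ̇ = r ω cosθ.
L cosφ = √(L² − r² sin²θ) = 0.12137 m.
|ω_rod| = r ω |cosθ| / √(L² − r² sin²θ) = 0.0376·459.8·0.92587/0.12137 = 131.87 rad/s.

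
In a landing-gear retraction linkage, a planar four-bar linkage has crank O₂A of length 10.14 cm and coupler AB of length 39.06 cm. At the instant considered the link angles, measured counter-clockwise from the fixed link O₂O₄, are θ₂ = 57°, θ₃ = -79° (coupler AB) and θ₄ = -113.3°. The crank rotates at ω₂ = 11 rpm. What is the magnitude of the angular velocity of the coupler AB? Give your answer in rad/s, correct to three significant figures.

0.0894

ω₂ = 1.152 rad/s (from 11 rpm).
Differentiating the loop-closure r₂e^{iθ₂}+r₃e^{iθ₃}=r₁+r₄e^{iθ₄} gives r₂ω₂e^{iθ₂}+r₃ω₃e^{iθ₃}=r₄ω₄e^{iθ₄}.
Eliminating the other unknown: ω₃ = r₂ω₂ sin(θ₄−θ₂) / [r₃ sin(θ₃−θ₄)].
Numerator sine = -0.16849; denominator sine = +0.56353.
Result = 0.1014·1.152·(-0.16849) / (0.3906·(+0.56353)) = -0.08941 rad/s; magnitude 0.08941 rad/s.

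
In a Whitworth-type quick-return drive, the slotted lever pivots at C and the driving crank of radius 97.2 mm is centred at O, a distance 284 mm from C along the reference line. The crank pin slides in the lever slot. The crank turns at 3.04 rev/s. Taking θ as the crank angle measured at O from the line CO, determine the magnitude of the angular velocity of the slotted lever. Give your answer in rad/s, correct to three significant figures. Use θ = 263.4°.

1.43

ω = 19.1 rad/s (from 3.04 rev/s).
Crank pin A relative to C: A = (d + r cosθ, r sinθ); lever angle φ = atan2(r sinθ, d + r cosθ).
Differentiating tanφ: φ̇ = rω(d cosθ + r)/(d² + r² + 2dr cosθ).
d² + r² + 2dr cosθ = |CA|² = 0.0837582 m²;  d cosθ + r = +0.064558 m.
|ω_lever| = |0.0972·19.1·+0.064558| / 0.0837582 = 1.431 rad/s.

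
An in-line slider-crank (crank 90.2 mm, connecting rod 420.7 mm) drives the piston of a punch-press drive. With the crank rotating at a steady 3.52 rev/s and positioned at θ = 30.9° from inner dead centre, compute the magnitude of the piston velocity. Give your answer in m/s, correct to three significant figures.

ω = 2π·3.52 = 22.12 rad/s
For an in-line slider-crank, x = r cosθ + √(L² − r² sin²θ), so v = −rω sinθ·[1 + r cosθ/√(L² − r² sin²θ)].
With r = 0.0902 m, L = 0.4207 m, θ = 30.9°: √(L² − r² sin²θ) = 0.41814 m.
v = −0.0902·22.12·0.51354·[1 + 0.0902·0.85806/0.41814] = -1.2141 m/s.
|v| = 1.2141 m/s.

1.21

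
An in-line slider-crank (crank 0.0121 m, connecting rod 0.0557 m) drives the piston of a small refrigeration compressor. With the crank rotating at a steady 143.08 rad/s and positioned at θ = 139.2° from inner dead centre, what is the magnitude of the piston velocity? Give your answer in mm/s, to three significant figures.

ω = 143.1 rad/s
For an in-line slider-crank, x = r cosθ + √(L² − r² sin²θ), so v = −rω sinθ·[1 + r cosθ/√(L² − r² sin²θ)].
With r = 0.0121 m, L = 0.0557 m, θ = 139.2°: √(L² − r² sin²θ) = 0.055136 m.
v = −0.0121·143.1·0.65342·[1 + 0.0121·-0.75700/0.055136] = -0.94331 m/s.
|v| = 0.94331 m/s = 943.31 mm/s.

943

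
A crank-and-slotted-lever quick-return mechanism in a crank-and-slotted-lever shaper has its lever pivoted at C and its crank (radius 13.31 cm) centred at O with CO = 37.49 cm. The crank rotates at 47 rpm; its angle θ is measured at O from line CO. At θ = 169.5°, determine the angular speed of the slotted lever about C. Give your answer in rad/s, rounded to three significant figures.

ω = 4.922 rad/s (from 47 rpm).
Crank pin A relative to C: A = (d + r cosθ, r sinθ); lever angle φ = atan2(r sinθ, d + r cosθ).
Differentiating tanφ: φ̇ = rω(d cosθ + r)/(d² + r² + 2dr cosθ).
d² + r² + 2dr cosθ = |CA|² = 0.0601384 m²;  d cosθ + r = -0.23552 m.
|ω_lever| = |0.1331·4.922·-0.23552| / 0.0601384 = 2.5656 rad/s.

2.57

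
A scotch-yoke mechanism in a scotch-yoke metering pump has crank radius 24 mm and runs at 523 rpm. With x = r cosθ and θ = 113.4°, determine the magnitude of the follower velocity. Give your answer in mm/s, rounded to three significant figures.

1210

ω = 54.77 rad/s (from 523 rpm).
x = r cosθ ⇒ ẋ = −rω sinθ.
|v| = rω|sinθ| = 0.024·54.77·|sin 113.4°| = 1.2063 m/s = 1206.3 mm/s.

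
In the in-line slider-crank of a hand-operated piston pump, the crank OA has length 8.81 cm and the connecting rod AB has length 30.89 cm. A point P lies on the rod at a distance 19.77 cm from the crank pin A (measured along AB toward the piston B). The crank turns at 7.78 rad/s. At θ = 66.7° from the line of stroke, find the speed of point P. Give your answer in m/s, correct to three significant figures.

0.684

ω = 7.78 rad/s.  Crank-pin speed |V_A| = rω = 0.68542 m/s, perpendicular to OA.
Rod angle: sinφ = −(r/L) sinθ ⇒ φ = -15.186°; ω_rod = −rω cosθ/√(L²−r²sin²θ) = -0.90943 rad/s.
V_P = V_A + ω_rod × AP, with AP = 0.1977 m along the rod.
Components: V_Px = −rω sinθ − a·ω_rod·sinφ = -0.67662 m/s;  V_Py = rω cosθ + a·ω_rod·cosφ = +0.097598 m/s.
|V_P| = √(V_Px² + V_Py²) = 0.68362 m/s.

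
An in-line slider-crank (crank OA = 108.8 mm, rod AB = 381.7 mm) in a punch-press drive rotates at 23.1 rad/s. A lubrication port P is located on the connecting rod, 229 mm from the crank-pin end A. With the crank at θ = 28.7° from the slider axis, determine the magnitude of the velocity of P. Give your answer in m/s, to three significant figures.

ω = 23.1 rad/s.  Crank-pin speed |V_A| = rω = 2.5133 m/s, perpendicular to OA.
Rod angle: sinφ = −(r/L) sinθ ⇒ φ = -7.868°; ω_rod = −rω cosθ/√(L²−r²sin²θ) = -5.8304 rad/s.
V_P = V_A + ω_rod × AP, with AP = 0.229 m along the rod.
Components: V_Px = −rω sinθ − a·ω_rod·sinφ = -1.3897 m/s;  V_Py = rω cosθ + a·ω_rod·cosφ = +0.88192 m/s.
|V_P| = √(V_Px² + V_Py²) = 1.6459 m/s.

1.65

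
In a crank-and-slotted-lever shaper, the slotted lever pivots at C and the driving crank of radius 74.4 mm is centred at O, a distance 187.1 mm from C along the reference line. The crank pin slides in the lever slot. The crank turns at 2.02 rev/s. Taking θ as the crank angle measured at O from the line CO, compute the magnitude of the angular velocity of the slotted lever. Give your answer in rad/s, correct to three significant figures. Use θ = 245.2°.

0.133

ω = 12.69 rad/s (from 2.02 rev/s).
Crank pin A relative to C: A = (d + r cosθ, r sinθ); lever angle φ = atan2(r sinθ, d + r cosθ).
Differentiating tanφ: φ̇ = rω(d cosθ + r)/(d² + r² + 2dr cosθ).
d² + r² + 2dr cosθ = |CA|² = 0.028864 m²;  d cosθ + r = -0.0040795 m.
|ω_lever| = |0.0744·12.69·-0.0040795| / 0.028864 = 0.13346 rad/s.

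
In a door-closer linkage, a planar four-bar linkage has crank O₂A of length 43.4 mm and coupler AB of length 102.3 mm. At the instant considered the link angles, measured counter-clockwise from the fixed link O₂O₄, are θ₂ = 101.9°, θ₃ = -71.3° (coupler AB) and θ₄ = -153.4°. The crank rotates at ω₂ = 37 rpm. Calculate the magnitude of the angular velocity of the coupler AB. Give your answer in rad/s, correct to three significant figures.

1.61

ω₂ = 3.875 rad/s (from 37 rpm).
Differentiating the loop-closure r₂e^{iθ₂}+r₃e^{iθ₃}=r₁+r₄e^{iθ₄} gives r₂ω₂e^{iθ₂}+r₃ω₃e^{iθ₃}=r₄ω₄e^{iθ₄}.
Eliminating the other unknown: ω₃ = r₂ω₂ sin(θ₄−θ₂) / [r₃ sin(θ₃−θ₄)].
Numerator sine = +0.96727; denominator sine = +0.99051.
Result = 0.0434·3.875·(+0.96727) / (0.1023·(+0.99051)) = +1.6052 rad/s; magnitude 1.6052 rad/s.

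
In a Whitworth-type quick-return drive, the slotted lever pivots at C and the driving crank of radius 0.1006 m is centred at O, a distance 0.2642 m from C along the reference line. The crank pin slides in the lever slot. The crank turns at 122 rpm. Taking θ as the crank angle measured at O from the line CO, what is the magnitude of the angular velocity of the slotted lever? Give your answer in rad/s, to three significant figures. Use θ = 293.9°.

ω = 12.78 rad/s (from 122 rpm).
Crank pin A relative to C: A = (d + r cosθ, r sinθ); lever angle φ = atan2(r sinθ, d + r cosθ).
Differentiating tanφ: φ̇ = rω(d cosθ + r)/(d² + r² + 2dr cosθ).
d² + r² + 2dr cosθ = |CA|² = 0.101458 m²;  d cosθ + r = +0.20764 m.
|ω_lever| = |0.1006·12.78·+0.20764| / 0.101458 = 2.6303 rad/s.

2.63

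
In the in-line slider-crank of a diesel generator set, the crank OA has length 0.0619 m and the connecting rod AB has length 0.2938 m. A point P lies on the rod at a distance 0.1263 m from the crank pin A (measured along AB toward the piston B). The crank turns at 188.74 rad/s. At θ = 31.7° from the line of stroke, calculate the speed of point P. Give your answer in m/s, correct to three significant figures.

8.71

ω = 188.7 rad/s.  Crank-pin speed |V_A| = rω = 11.683 m/s, perpendicular to OA.
Rod angle: sinφ = −(r/L) sinθ ⇒ φ = -6.356°; ω_rod = −rω cosθ/√(L²−r²sin²θ) = -34.042 rad/s.
V_P = V_A + ω_rod × AP, with AP = 0.1263 m along the rod.
Components: V_Px = −rω sinθ − a·ω_rod·sinφ = -6.6151 m/s;  V_Py = rω cosθ + a·ω_rod·cosφ = +5.667 m/s.
|V_P| = √(V_Px² + V_Py²) = 8.7106 m/s.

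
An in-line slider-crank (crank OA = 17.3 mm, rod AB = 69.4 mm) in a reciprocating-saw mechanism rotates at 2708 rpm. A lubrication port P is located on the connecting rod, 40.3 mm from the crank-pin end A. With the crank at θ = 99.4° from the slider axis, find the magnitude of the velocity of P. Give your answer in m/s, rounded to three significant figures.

4.73

ω = 283.6 rad/s.  Crank-pin speed |V_A| = rω = 4.906 m/s, perpendicular to OA.
Rod angle: sinφ = −(r/L) sinθ ⇒ φ = -14.237°; ω_rod = −rω cosθ/√(L²−r²sin²θ) = +11.912 rad/s.
V_P = V_A + ω_rod × AP, with AP = 0.0403 m along the rod.
Components: V_Px = −rω sinθ − a·ω_rod·sinφ = -4.722 m/s;  V_Py = rω cosθ + a·ω_rod·cosφ = -0.33598 m/s.
|V_P| = √(V_Px² + V_Py²) = 4.734 m/s.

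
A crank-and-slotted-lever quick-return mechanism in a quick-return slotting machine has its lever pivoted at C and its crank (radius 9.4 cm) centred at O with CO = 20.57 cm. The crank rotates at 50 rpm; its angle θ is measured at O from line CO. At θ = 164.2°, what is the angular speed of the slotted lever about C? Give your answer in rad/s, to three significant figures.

3.67

ω = 5.236 rad/s (from 50 rpm).
Crank pin A relative to C: A = (d + r cosθ, r sinθ); lever angle φ = atan2(r sinθ, d + r cosθ).
Differentiating tanφ: φ̇ = rω(d cosθ + r)/(d² + r² + 2dr cosθ).
d² + r² + 2dr cosθ = |CA|² = 0.013938 m²;  d cosθ + r = -0.10393 m.
|ω_lever| = |0.094·5.236·-0.10393| / 0.013938 = 3.67 rad/s.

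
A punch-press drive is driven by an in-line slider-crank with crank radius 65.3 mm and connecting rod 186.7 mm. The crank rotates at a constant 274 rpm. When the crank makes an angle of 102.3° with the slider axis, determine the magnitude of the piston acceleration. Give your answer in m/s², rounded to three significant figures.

ω = 2π·274/60 = 28.69 rad/s
x(θ) = r cosθ + √(L² − r² sin²θ); with ω constant, a = ω²·d²x/dθ².
d²x/dθ² = −r cosθ − r²(cos2θ)/√u − r⁴ sin²2θ/(4u^{3/2}),  u = L² − r² sin²θ = 0.0307863 m².
Substituting r = 0.0653 m, L = 0.1867 m, θ = 102.3°: d²x/dθ² = +0.035862 m.
a = ω²·d²x/dθ² = (28.69)²·(+0.035862) = +29.525 m/s²;  |a| = 29.525 m/s².

29.5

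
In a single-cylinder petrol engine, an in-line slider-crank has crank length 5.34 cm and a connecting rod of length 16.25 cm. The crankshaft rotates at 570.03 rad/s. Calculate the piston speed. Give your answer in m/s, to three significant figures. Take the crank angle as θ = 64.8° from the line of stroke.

31.6

ω = 570 rad/s
For an in-line slider-crank, x = r cosθ + √(L² − r² sin²θ), so v = −rω sinθ·[1 + r cosθ/√(L² − r² sin²θ)].
With r = 0.0534 m, L = 0.1625 m, θ = 64.8°: √(L² − r² sin²θ) = 0.15515 m.
v = −0.0534·570·0.90483·[1 + 0.0534·0.42578/0.15515] = -31.579 m/s.
|v| = 31.579 m/s.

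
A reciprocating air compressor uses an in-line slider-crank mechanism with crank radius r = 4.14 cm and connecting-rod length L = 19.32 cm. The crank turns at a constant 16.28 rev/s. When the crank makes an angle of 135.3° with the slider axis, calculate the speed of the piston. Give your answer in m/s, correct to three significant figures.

ω = 2π·16.3 = 102.3 rad/s
For an in-line slider-crank, x = r cosθ + √(L² − r² sin²θ), so v = −rω sinθ·[1 + r cosθ/√(L² − r² sin²θ)].
With r = 0.0414 m, L = 0.1932 m, θ = 135.3°: √(L² − r² sin²θ) = 0.19099 m.
v = −0.0414·102.3·0.70339·[1 + 0.0414·-0.71080/0.19099] = -2.5198 m/s.
|v| = 2.5198 m/s.

2.52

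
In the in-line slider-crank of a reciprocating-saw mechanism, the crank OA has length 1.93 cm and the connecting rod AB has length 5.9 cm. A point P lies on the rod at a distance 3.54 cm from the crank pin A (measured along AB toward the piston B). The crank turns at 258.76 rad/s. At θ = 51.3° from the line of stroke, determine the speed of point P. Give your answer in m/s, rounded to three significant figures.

4.57

ω = 258.8 rad/s.  Crank-pin speed |V_A| = rω = 4.9941 m/s, perpendicular to OA.
Rod angle: sinφ = −(r/L) sinθ ⇒ φ = -14.791°; ω_rod = −rω cosθ/√(L²−r²sin²θ) = -54.738 rad/s.
V_P = V_A + ω_rod × AP, with AP = 0.0354 m along the rod.
Components: V_Px = −rω sinθ − a·ω_rod·sinφ = -4.3922 m/s;  V_Py = rω cosθ + a·ω_rod·cosφ = +1.249 m/s.
|V_P| = √(V_Px² + V_Py²) = 4.5663 m/s.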